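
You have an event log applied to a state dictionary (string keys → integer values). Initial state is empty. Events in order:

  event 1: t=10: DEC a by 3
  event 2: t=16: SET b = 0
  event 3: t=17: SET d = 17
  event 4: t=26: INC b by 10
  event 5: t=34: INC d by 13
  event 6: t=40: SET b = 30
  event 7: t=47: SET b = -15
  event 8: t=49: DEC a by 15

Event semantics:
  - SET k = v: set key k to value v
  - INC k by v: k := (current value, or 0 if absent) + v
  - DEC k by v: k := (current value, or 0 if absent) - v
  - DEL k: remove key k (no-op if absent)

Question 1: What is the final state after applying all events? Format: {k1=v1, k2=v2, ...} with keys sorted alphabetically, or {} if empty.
Answer: {a=-18, b=-15, d=30}

Derivation:
  after event 1 (t=10: DEC a by 3): {a=-3}
  after event 2 (t=16: SET b = 0): {a=-3, b=0}
  after event 3 (t=17: SET d = 17): {a=-3, b=0, d=17}
  after event 4 (t=26: INC b by 10): {a=-3, b=10, d=17}
  after event 5 (t=34: INC d by 13): {a=-3, b=10, d=30}
  after event 6 (t=40: SET b = 30): {a=-3, b=30, d=30}
  after event 7 (t=47: SET b = -15): {a=-3, b=-15, d=30}
  after event 8 (t=49: DEC a by 15): {a=-18, b=-15, d=30}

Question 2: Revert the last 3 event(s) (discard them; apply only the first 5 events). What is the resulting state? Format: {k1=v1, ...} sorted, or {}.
Answer: {a=-3, b=10, d=30}

Derivation:
Keep first 5 events (discard last 3):
  after event 1 (t=10: DEC a by 3): {a=-3}
  after event 2 (t=16: SET b = 0): {a=-3, b=0}
  after event 3 (t=17: SET d = 17): {a=-3, b=0, d=17}
  after event 4 (t=26: INC b by 10): {a=-3, b=10, d=17}
  after event 5 (t=34: INC d by 13): {a=-3, b=10, d=30}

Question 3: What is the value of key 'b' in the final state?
Answer: -15

Derivation:
Track key 'b' through all 8 events:
  event 1 (t=10: DEC a by 3): b unchanged
  event 2 (t=16: SET b = 0): b (absent) -> 0
  event 3 (t=17: SET d = 17): b unchanged
  event 4 (t=26: INC b by 10): b 0 -> 10
  event 5 (t=34: INC d by 13): b unchanged
  event 6 (t=40: SET b = 30): b 10 -> 30
  event 7 (t=47: SET b = -15): b 30 -> -15
  event 8 (t=49: DEC a by 15): b unchanged
Final: b = -15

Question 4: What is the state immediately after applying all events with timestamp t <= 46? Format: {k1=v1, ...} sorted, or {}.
Apply events with t <= 46 (6 events):
  after event 1 (t=10: DEC a by 3): {a=-3}
  after event 2 (t=16: SET b = 0): {a=-3, b=0}
  after event 3 (t=17: SET d = 17): {a=-3, b=0, d=17}
  after event 4 (t=26: INC b by 10): {a=-3, b=10, d=17}
  after event 5 (t=34: INC d by 13): {a=-3, b=10, d=30}
  after event 6 (t=40: SET b = 30): {a=-3, b=30, d=30}

Answer: {a=-3, b=30, d=30}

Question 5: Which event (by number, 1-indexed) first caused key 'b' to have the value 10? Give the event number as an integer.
Answer: 4

Derivation:
Looking for first event where b becomes 10:
  event 2: b = 0
  event 3: b = 0
  event 4: b 0 -> 10  <-- first match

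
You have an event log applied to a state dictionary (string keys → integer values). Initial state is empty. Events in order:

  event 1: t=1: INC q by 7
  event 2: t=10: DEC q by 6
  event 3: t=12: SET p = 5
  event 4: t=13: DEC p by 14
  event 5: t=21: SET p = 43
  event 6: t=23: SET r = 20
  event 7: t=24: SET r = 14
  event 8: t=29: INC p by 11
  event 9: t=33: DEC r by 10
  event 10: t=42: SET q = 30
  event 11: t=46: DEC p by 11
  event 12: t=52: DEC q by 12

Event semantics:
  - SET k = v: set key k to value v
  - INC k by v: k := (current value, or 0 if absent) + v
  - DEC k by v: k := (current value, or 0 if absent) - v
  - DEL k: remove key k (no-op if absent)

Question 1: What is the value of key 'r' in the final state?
Track key 'r' through all 12 events:
  event 1 (t=1: INC q by 7): r unchanged
  event 2 (t=10: DEC q by 6): r unchanged
  event 3 (t=12: SET p = 5): r unchanged
  event 4 (t=13: DEC p by 14): r unchanged
  event 5 (t=21: SET p = 43): r unchanged
  event 6 (t=23: SET r = 20): r (absent) -> 20
  event 7 (t=24: SET r = 14): r 20 -> 14
  event 8 (t=29: INC p by 11): r unchanged
  event 9 (t=33: DEC r by 10): r 14 -> 4
  event 10 (t=42: SET q = 30): r unchanged
  event 11 (t=46: DEC p by 11): r unchanged
  event 12 (t=52: DEC q by 12): r unchanged
Final: r = 4

Answer: 4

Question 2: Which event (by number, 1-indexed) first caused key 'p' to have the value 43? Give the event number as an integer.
Answer: 5

Derivation:
Looking for first event where p becomes 43:
  event 3: p = 5
  event 4: p = -9
  event 5: p -9 -> 43  <-- first match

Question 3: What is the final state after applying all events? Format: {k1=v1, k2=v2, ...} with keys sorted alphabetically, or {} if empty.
  after event 1 (t=1: INC q by 7): {q=7}
  after event 2 (t=10: DEC q by 6): {q=1}
  after event 3 (t=12: SET p = 5): {p=5, q=1}
  after event 4 (t=13: DEC p by 14): {p=-9, q=1}
  after event 5 (t=21: SET p = 43): {p=43, q=1}
  after event 6 (t=23: SET r = 20): {p=43, q=1, r=20}
  after event 7 (t=24: SET r = 14): {p=43, q=1, r=14}
  after event 8 (t=29: INC p by 11): {p=54, q=1, r=14}
  after event 9 (t=33: DEC r by 10): {p=54, q=1, r=4}
  after event 10 (t=42: SET q = 30): {p=54, q=30, r=4}
  after event 11 (t=46: DEC p by 11): {p=43, q=30, r=4}
  after event 12 (t=52: DEC q by 12): {p=43, q=18, r=4}

Answer: {p=43, q=18, r=4}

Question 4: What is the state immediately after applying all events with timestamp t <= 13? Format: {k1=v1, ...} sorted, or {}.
Answer: {p=-9, q=1}

Derivation:
Apply events with t <= 13 (4 events):
  after event 1 (t=1: INC q by 7): {q=7}
  after event 2 (t=10: DEC q by 6): {q=1}
  after event 3 (t=12: SET p = 5): {p=5, q=1}
  after event 4 (t=13: DEC p by 14): {p=-9, q=1}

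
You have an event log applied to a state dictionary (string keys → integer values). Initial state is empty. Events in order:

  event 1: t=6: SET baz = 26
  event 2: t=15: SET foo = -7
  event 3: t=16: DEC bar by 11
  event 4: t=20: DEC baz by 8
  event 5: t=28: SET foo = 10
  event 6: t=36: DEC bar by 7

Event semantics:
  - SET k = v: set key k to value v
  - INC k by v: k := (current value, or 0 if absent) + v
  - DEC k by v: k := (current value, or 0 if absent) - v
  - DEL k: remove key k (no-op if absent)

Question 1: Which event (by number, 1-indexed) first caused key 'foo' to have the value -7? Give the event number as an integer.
Answer: 2

Derivation:
Looking for first event where foo becomes -7:
  event 2: foo (absent) -> -7  <-- first match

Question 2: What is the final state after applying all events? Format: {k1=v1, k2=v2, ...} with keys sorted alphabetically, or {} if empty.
Answer: {bar=-18, baz=18, foo=10}

Derivation:
  after event 1 (t=6: SET baz = 26): {baz=26}
  after event 2 (t=15: SET foo = -7): {baz=26, foo=-7}
  after event 3 (t=16: DEC bar by 11): {bar=-11, baz=26, foo=-7}
  after event 4 (t=20: DEC baz by 8): {bar=-11, baz=18, foo=-7}
  after event 5 (t=28: SET foo = 10): {bar=-11, baz=18, foo=10}
  after event 6 (t=36: DEC bar by 7): {bar=-18, baz=18, foo=10}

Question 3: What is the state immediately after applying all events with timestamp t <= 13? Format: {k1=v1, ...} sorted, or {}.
Apply events with t <= 13 (1 events):
  after event 1 (t=6: SET baz = 26): {baz=26}

Answer: {baz=26}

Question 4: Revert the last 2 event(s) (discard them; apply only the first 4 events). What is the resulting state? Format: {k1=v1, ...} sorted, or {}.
Keep first 4 events (discard last 2):
  after event 1 (t=6: SET baz = 26): {baz=26}
  after event 2 (t=15: SET foo = -7): {baz=26, foo=-7}
  after event 3 (t=16: DEC bar by 11): {bar=-11, baz=26, foo=-7}
  after event 4 (t=20: DEC baz by 8): {bar=-11, baz=18, foo=-7}

Answer: {bar=-11, baz=18, foo=-7}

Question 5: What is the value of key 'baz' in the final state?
Track key 'baz' through all 6 events:
  event 1 (t=6: SET baz = 26): baz (absent) -> 26
  event 2 (t=15: SET foo = -7): baz unchanged
  event 3 (t=16: DEC bar by 11): baz unchanged
  event 4 (t=20: DEC baz by 8): baz 26 -> 18
  event 5 (t=28: SET foo = 10): baz unchanged
  event 6 (t=36: DEC bar by 7): baz unchanged
Final: baz = 18

Answer: 18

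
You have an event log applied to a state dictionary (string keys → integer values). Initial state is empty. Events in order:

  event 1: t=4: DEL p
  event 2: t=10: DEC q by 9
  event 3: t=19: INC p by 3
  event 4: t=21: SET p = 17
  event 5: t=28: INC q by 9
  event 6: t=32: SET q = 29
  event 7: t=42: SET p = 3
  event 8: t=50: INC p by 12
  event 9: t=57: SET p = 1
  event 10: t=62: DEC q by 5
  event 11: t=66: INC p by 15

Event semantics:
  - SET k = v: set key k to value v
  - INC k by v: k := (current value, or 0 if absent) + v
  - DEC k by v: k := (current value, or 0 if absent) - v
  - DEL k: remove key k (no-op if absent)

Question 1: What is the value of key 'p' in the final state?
Track key 'p' through all 11 events:
  event 1 (t=4: DEL p): p (absent) -> (absent)
  event 2 (t=10: DEC q by 9): p unchanged
  event 3 (t=19: INC p by 3): p (absent) -> 3
  event 4 (t=21: SET p = 17): p 3 -> 17
  event 5 (t=28: INC q by 9): p unchanged
  event 6 (t=32: SET q = 29): p unchanged
  event 7 (t=42: SET p = 3): p 17 -> 3
  event 8 (t=50: INC p by 12): p 3 -> 15
  event 9 (t=57: SET p = 1): p 15 -> 1
  event 10 (t=62: DEC q by 5): p unchanged
  event 11 (t=66: INC p by 15): p 1 -> 16
Final: p = 16

Answer: 16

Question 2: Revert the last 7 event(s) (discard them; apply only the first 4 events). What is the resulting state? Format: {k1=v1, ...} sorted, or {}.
Keep first 4 events (discard last 7):
  after event 1 (t=4: DEL p): {}
  after event 2 (t=10: DEC q by 9): {q=-9}
  after event 3 (t=19: INC p by 3): {p=3, q=-9}
  after event 4 (t=21: SET p = 17): {p=17, q=-9}

Answer: {p=17, q=-9}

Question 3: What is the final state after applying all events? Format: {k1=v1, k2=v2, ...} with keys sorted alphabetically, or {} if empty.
  after event 1 (t=4: DEL p): {}
  after event 2 (t=10: DEC q by 9): {q=-9}
  after event 3 (t=19: INC p by 3): {p=3, q=-9}
  after event 4 (t=21: SET p = 17): {p=17, q=-9}
  after event 5 (t=28: INC q by 9): {p=17, q=0}
  after event 6 (t=32: SET q = 29): {p=17, q=29}
  after event 7 (t=42: SET p = 3): {p=3, q=29}
  after event 8 (t=50: INC p by 12): {p=15, q=29}
  after event 9 (t=57: SET p = 1): {p=1, q=29}
  after event 10 (t=62: DEC q by 5): {p=1, q=24}
  after event 11 (t=66: INC p by 15): {p=16, q=24}

Answer: {p=16, q=24}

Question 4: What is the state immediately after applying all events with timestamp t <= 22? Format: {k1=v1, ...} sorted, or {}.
Apply events with t <= 22 (4 events):
  after event 1 (t=4: DEL p): {}
  after event 2 (t=10: DEC q by 9): {q=-9}
  after event 3 (t=19: INC p by 3): {p=3, q=-9}
  after event 4 (t=21: SET p = 17): {p=17, q=-9}

Answer: {p=17, q=-9}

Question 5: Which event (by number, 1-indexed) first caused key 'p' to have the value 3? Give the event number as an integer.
Answer: 3

Derivation:
Looking for first event where p becomes 3:
  event 3: p (absent) -> 3  <-- first match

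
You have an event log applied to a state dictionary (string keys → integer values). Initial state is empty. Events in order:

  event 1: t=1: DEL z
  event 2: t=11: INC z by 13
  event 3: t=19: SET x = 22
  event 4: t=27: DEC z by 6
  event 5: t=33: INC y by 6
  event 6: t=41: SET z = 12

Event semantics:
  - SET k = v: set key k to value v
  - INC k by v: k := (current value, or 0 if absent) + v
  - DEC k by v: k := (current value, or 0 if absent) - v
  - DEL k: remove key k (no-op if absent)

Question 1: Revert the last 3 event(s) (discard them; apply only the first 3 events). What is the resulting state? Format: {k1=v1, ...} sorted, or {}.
Keep first 3 events (discard last 3):
  after event 1 (t=1: DEL z): {}
  after event 2 (t=11: INC z by 13): {z=13}
  after event 3 (t=19: SET x = 22): {x=22, z=13}

Answer: {x=22, z=13}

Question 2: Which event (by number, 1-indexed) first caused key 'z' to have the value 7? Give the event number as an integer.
Answer: 4

Derivation:
Looking for first event where z becomes 7:
  event 2: z = 13
  event 3: z = 13
  event 4: z 13 -> 7  <-- first match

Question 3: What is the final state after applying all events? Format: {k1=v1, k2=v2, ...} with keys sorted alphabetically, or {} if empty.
  after event 1 (t=1: DEL z): {}
  after event 2 (t=11: INC z by 13): {z=13}
  after event 3 (t=19: SET x = 22): {x=22, z=13}
  after event 4 (t=27: DEC z by 6): {x=22, z=7}
  after event 5 (t=33: INC y by 6): {x=22, y=6, z=7}
  after event 6 (t=41: SET z = 12): {x=22, y=6, z=12}

Answer: {x=22, y=6, z=12}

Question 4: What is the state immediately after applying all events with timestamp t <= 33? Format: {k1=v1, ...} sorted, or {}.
Apply events with t <= 33 (5 events):
  after event 1 (t=1: DEL z): {}
  after event 2 (t=11: INC z by 13): {z=13}
  after event 3 (t=19: SET x = 22): {x=22, z=13}
  after event 4 (t=27: DEC z by 6): {x=22, z=7}
  after event 5 (t=33: INC y by 6): {x=22, y=6, z=7}

Answer: {x=22, y=6, z=7}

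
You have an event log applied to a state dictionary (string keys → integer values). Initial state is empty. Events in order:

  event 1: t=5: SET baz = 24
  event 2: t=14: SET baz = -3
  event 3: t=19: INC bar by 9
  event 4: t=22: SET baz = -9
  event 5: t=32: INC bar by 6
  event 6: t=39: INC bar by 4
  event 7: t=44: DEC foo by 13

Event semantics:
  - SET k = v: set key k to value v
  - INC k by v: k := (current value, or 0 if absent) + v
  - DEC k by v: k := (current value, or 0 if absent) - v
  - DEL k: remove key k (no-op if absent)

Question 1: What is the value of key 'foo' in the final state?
Answer: -13

Derivation:
Track key 'foo' through all 7 events:
  event 1 (t=5: SET baz = 24): foo unchanged
  event 2 (t=14: SET baz = -3): foo unchanged
  event 3 (t=19: INC bar by 9): foo unchanged
  event 4 (t=22: SET baz = -9): foo unchanged
  event 5 (t=32: INC bar by 6): foo unchanged
  event 6 (t=39: INC bar by 4): foo unchanged
  event 7 (t=44: DEC foo by 13): foo (absent) -> -13
Final: foo = -13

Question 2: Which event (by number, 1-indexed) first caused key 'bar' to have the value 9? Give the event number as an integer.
Looking for first event where bar becomes 9:
  event 3: bar (absent) -> 9  <-- first match

Answer: 3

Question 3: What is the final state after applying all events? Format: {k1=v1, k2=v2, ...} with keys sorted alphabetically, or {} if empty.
  after event 1 (t=5: SET baz = 24): {baz=24}
  after event 2 (t=14: SET baz = -3): {baz=-3}
  after event 3 (t=19: INC bar by 9): {bar=9, baz=-3}
  after event 4 (t=22: SET baz = -9): {bar=9, baz=-9}
  after event 5 (t=32: INC bar by 6): {bar=15, baz=-9}
  after event 6 (t=39: INC bar by 4): {bar=19, baz=-9}
  after event 7 (t=44: DEC foo by 13): {bar=19, baz=-9, foo=-13}

Answer: {bar=19, baz=-9, foo=-13}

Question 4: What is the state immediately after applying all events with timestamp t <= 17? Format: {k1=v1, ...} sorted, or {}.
Answer: {baz=-3}

Derivation:
Apply events with t <= 17 (2 events):
  after event 1 (t=5: SET baz = 24): {baz=24}
  after event 2 (t=14: SET baz = -3): {baz=-3}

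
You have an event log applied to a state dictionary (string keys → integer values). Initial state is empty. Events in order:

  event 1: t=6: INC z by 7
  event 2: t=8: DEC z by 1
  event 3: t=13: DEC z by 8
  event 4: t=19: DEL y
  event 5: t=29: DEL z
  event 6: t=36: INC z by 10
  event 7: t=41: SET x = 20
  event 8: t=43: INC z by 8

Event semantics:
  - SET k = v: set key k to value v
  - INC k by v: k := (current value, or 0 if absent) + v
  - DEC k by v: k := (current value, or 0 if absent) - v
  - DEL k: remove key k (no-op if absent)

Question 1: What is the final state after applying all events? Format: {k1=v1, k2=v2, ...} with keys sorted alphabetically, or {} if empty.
Answer: {x=20, z=18}

Derivation:
  after event 1 (t=6: INC z by 7): {z=7}
  after event 2 (t=8: DEC z by 1): {z=6}
  after event 3 (t=13: DEC z by 8): {z=-2}
  after event 4 (t=19: DEL y): {z=-2}
  after event 5 (t=29: DEL z): {}
  after event 6 (t=36: INC z by 10): {z=10}
  after event 7 (t=41: SET x = 20): {x=20, z=10}
  after event 8 (t=43: INC z by 8): {x=20, z=18}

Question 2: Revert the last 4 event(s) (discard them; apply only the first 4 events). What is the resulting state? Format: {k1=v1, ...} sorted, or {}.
Keep first 4 events (discard last 4):
  after event 1 (t=6: INC z by 7): {z=7}
  after event 2 (t=8: DEC z by 1): {z=6}
  after event 3 (t=13: DEC z by 8): {z=-2}
  after event 4 (t=19: DEL y): {z=-2}

Answer: {z=-2}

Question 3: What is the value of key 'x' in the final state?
Answer: 20

Derivation:
Track key 'x' through all 8 events:
  event 1 (t=6: INC z by 7): x unchanged
  event 2 (t=8: DEC z by 1): x unchanged
  event 3 (t=13: DEC z by 8): x unchanged
  event 4 (t=19: DEL y): x unchanged
  event 5 (t=29: DEL z): x unchanged
  event 6 (t=36: INC z by 10): x unchanged
  event 7 (t=41: SET x = 20): x (absent) -> 20
  event 8 (t=43: INC z by 8): x unchanged
Final: x = 20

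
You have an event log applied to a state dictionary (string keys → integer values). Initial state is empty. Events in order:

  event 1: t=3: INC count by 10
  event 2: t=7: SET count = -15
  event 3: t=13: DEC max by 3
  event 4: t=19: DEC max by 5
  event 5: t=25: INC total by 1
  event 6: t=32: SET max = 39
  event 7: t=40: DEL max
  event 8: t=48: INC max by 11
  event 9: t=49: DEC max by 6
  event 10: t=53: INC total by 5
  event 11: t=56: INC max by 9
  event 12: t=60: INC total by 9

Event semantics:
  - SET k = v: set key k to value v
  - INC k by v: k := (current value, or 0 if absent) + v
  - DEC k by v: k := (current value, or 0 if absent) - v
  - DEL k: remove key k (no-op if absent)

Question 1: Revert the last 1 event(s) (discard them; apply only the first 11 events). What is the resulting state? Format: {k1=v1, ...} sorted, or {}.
Keep first 11 events (discard last 1):
  after event 1 (t=3: INC count by 10): {count=10}
  after event 2 (t=7: SET count = -15): {count=-15}
  after event 3 (t=13: DEC max by 3): {count=-15, max=-3}
  after event 4 (t=19: DEC max by 5): {count=-15, max=-8}
  after event 5 (t=25: INC total by 1): {count=-15, max=-8, total=1}
  after event 6 (t=32: SET max = 39): {count=-15, max=39, total=1}
  after event 7 (t=40: DEL max): {count=-15, total=1}
  after event 8 (t=48: INC max by 11): {count=-15, max=11, total=1}
  after event 9 (t=49: DEC max by 6): {count=-15, max=5, total=1}
  after event 10 (t=53: INC total by 5): {count=-15, max=5, total=6}
  after event 11 (t=56: INC max by 9): {count=-15, max=14, total=6}

Answer: {count=-15, max=14, total=6}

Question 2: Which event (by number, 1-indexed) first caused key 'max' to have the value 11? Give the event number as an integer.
Looking for first event where max becomes 11:
  event 3: max = -3
  event 4: max = -8
  event 5: max = -8
  event 6: max = 39
  event 7: max = (absent)
  event 8: max (absent) -> 11  <-- first match

Answer: 8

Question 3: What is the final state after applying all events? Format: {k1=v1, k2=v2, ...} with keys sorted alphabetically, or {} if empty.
Answer: {count=-15, max=14, total=15}

Derivation:
  after event 1 (t=3: INC count by 10): {count=10}
  after event 2 (t=7: SET count = -15): {count=-15}
  after event 3 (t=13: DEC max by 3): {count=-15, max=-3}
  after event 4 (t=19: DEC max by 5): {count=-15, max=-8}
  after event 5 (t=25: INC total by 1): {count=-15, max=-8, total=1}
  after event 6 (t=32: SET max = 39): {count=-15, max=39, total=1}
  after event 7 (t=40: DEL max): {count=-15, total=1}
  after event 8 (t=48: INC max by 11): {count=-15, max=11, total=1}
  after event 9 (t=49: DEC max by 6): {count=-15, max=5, total=1}
  after event 10 (t=53: INC total by 5): {count=-15, max=5, total=6}
  after event 11 (t=56: INC max by 9): {count=-15, max=14, total=6}
  after event 12 (t=60: INC total by 9): {count=-15, max=14, total=15}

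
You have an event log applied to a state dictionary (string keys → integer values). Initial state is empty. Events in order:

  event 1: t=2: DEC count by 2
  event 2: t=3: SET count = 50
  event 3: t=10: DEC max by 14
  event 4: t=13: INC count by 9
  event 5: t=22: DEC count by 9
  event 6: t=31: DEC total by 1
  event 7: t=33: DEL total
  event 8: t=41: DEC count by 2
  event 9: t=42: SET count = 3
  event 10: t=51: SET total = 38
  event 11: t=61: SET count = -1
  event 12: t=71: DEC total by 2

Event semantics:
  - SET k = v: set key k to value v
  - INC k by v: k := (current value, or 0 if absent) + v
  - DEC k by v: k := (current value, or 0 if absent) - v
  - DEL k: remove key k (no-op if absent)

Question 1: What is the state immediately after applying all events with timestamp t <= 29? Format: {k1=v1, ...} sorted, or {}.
Apply events with t <= 29 (5 events):
  after event 1 (t=2: DEC count by 2): {count=-2}
  after event 2 (t=3: SET count = 50): {count=50}
  after event 3 (t=10: DEC max by 14): {count=50, max=-14}
  after event 4 (t=13: INC count by 9): {count=59, max=-14}
  after event 5 (t=22: DEC count by 9): {count=50, max=-14}

Answer: {count=50, max=-14}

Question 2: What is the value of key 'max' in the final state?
Answer: -14

Derivation:
Track key 'max' through all 12 events:
  event 1 (t=2: DEC count by 2): max unchanged
  event 2 (t=3: SET count = 50): max unchanged
  event 3 (t=10: DEC max by 14): max (absent) -> -14
  event 4 (t=13: INC count by 9): max unchanged
  event 5 (t=22: DEC count by 9): max unchanged
  event 6 (t=31: DEC total by 1): max unchanged
  event 7 (t=33: DEL total): max unchanged
  event 8 (t=41: DEC count by 2): max unchanged
  event 9 (t=42: SET count = 3): max unchanged
  event 10 (t=51: SET total = 38): max unchanged
  event 11 (t=61: SET count = -1): max unchanged
  event 12 (t=71: DEC total by 2): max unchanged
Final: max = -14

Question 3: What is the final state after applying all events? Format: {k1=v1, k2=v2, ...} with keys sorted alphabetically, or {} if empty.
Answer: {count=-1, max=-14, total=36}

Derivation:
  after event 1 (t=2: DEC count by 2): {count=-2}
  after event 2 (t=3: SET count = 50): {count=50}
  after event 3 (t=10: DEC max by 14): {count=50, max=-14}
  after event 4 (t=13: INC count by 9): {count=59, max=-14}
  after event 5 (t=22: DEC count by 9): {count=50, max=-14}
  after event 6 (t=31: DEC total by 1): {count=50, max=-14, total=-1}
  after event 7 (t=33: DEL total): {count=50, max=-14}
  after event 8 (t=41: DEC count by 2): {count=48, max=-14}
  after event 9 (t=42: SET count = 3): {count=3, max=-14}
  after event 10 (t=51: SET total = 38): {count=3, max=-14, total=38}
  after event 11 (t=61: SET count = -1): {count=-1, max=-14, total=38}
  after event 12 (t=71: DEC total by 2): {count=-1, max=-14, total=36}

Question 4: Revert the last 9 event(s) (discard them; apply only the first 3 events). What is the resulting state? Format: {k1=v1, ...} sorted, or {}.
Answer: {count=50, max=-14}

Derivation:
Keep first 3 events (discard last 9):
  after event 1 (t=2: DEC count by 2): {count=-2}
  after event 2 (t=3: SET count = 50): {count=50}
  after event 3 (t=10: DEC max by 14): {count=50, max=-14}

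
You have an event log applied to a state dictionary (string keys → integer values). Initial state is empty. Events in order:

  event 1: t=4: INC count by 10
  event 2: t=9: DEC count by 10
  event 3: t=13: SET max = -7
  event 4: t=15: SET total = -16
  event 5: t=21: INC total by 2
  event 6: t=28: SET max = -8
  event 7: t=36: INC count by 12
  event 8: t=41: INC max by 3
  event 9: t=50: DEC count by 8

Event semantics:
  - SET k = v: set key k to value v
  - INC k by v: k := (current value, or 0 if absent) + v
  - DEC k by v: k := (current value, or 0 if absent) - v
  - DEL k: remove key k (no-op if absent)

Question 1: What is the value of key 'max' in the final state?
Answer: -5

Derivation:
Track key 'max' through all 9 events:
  event 1 (t=4: INC count by 10): max unchanged
  event 2 (t=9: DEC count by 10): max unchanged
  event 3 (t=13: SET max = -7): max (absent) -> -7
  event 4 (t=15: SET total = -16): max unchanged
  event 5 (t=21: INC total by 2): max unchanged
  event 6 (t=28: SET max = -8): max -7 -> -8
  event 7 (t=36: INC count by 12): max unchanged
  event 8 (t=41: INC max by 3): max -8 -> -5
  event 9 (t=50: DEC count by 8): max unchanged
Final: max = -5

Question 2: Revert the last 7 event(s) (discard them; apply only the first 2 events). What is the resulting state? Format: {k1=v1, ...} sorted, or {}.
Keep first 2 events (discard last 7):
  after event 1 (t=4: INC count by 10): {count=10}
  after event 2 (t=9: DEC count by 10): {count=0}

Answer: {count=0}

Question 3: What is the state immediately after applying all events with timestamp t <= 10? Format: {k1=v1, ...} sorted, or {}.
Answer: {count=0}

Derivation:
Apply events with t <= 10 (2 events):
  after event 1 (t=4: INC count by 10): {count=10}
  after event 2 (t=9: DEC count by 10): {count=0}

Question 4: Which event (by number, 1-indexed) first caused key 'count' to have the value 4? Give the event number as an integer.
Looking for first event where count becomes 4:
  event 1: count = 10
  event 2: count = 0
  event 3: count = 0
  event 4: count = 0
  event 5: count = 0
  event 6: count = 0
  event 7: count = 12
  event 8: count = 12
  event 9: count 12 -> 4  <-- first match

Answer: 9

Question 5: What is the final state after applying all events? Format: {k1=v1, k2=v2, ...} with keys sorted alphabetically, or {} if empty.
  after event 1 (t=4: INC count by 10): {count=10}
  after event 2 (t=9: DEC count by 10): {count=0}
  after event 3 (t=13: SET max = -7): {count=0, max=-7}
  after event 4 (t=15: SET total = -16): {count=0, max=-7, total=-16}
  after event 5 (t=21: INC total by 2): {count=0, max=-7, total=-14}
  after event 6 (t=28: SET max = -8): {count=0, max=-8, total=-14}
  after event 7 (t=36: INC count by 12): {count=12, max=-8, total=-14}
  after event 8 (t=41: INC max by 3): {count=12, max=-5, total=-14}
  after event 9 (t=50: DEC count by 8): {count=4, max=-5, total=-14}

Answer: {count=4, max=-5, total=-14}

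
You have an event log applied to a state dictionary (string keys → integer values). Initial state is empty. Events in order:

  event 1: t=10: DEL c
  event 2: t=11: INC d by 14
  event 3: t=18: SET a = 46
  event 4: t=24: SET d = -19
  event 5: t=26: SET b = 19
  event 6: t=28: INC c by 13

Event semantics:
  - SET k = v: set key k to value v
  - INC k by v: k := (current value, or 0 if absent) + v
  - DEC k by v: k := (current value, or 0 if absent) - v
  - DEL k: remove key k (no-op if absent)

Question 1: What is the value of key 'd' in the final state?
Track key 'd' through all 6 events:
  event 1 (t=10: DEL c): d unchanged
  event 2 (t=11: INC d by 14): d (absent) -> 14
  event 3 (t=18: SET a = 46): d unchanged
  event 4 (t=24: SET d = -19): d 14 -> -19
  event 5 (t=26: SET b = 19): d unchanged
  event 6 (t=28: INC c by 13): d unchanged
Final: d = -19

Answer: -19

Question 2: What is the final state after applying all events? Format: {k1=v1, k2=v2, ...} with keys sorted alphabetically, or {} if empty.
Answer: {a=46, b=19, c=13, d=-19}

Derivation:
  after event 1 (t=10: DEL c): {}
  after event 2 (t=11: INC d by 14): {d=14}
  after event 3 (t=18: SET a = 46): {a=46, d=14}
  after event 4 (t=24: SET d = -19): {a=46, d=-19}
  after event 5 (t=26: SET b = 19): {a=46, b=19, d=-19}
  after event 6 (t=28: INC c by 13): {a=46, b=19, c=13, d=-19}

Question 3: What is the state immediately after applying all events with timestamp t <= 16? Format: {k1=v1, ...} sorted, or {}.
Answer: {d=14}

Derivation:
Apply events with t <= 16 (2 events):
  after event 1 (t=10: DEL c): {}
  after event 2 (t=11: INC d by 14): {d=14}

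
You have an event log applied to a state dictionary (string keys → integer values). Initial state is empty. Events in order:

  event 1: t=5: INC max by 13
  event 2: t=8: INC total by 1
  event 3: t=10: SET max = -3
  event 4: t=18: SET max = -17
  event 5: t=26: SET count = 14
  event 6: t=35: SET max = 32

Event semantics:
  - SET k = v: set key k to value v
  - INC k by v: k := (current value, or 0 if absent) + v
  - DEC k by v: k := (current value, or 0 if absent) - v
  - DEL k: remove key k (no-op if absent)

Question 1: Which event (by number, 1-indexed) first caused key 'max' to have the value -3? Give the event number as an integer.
Answer: 3

Derivation:
Looking for first event where max becomes -3:
  event 1: max = 13
  event 2: max = 13
  event 3: max 13 -> -3  <-- first match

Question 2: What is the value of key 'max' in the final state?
Track key 'max' through all 6 events:
  event 1 (t=5: INC max by 13): max (absent) -> 13
  event 2 (t=8: INC total by 1): max unchanged
  event 3 (t=10: SET max = -3): max 13 -> -3
  event 4 (t=18: SET max = -17): max -3 -> -17
  event 5 (t=26: SET count = 14): max unchanged
  event 6 (t=35: SET max = 32): max -17 -> 32
Final: max = 32

Answer: 32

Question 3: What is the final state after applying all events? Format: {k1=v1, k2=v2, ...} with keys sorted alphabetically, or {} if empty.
Answer: {count=14, max=32, total=1}

Derivation:
  after event 1 (t=5: INC max by 13): {max=13}
  after event 2 (t=8: INC total by 1): {max=13, total=1}
  after event 3 (t=10: SET max = -3): {max=-3, total=1}
  after event 4 (t=18: SET max = -17): {max=-17, total=1}
  after event 5 (t=26: SET count = 14): {count=14, max=-17, total=1}
  after event 6 (t=35: SET max = 32): {count=14, max=32, total=1}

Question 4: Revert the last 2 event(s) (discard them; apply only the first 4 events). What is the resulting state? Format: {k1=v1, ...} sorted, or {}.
Answer: {max=-17, total=1}

Derivation:
Keep first 4 events (discard last 2):
  after event 1 (t=5: INC max by 13): {max=13}
  after event 2 (t=8: INC total by 1): {max=13, total=1}
  after event 3 (t=10: SET max = -3): {max=-3, total=1}
  after event 4 (t=18: SET max = -17): {max=-17, total=1}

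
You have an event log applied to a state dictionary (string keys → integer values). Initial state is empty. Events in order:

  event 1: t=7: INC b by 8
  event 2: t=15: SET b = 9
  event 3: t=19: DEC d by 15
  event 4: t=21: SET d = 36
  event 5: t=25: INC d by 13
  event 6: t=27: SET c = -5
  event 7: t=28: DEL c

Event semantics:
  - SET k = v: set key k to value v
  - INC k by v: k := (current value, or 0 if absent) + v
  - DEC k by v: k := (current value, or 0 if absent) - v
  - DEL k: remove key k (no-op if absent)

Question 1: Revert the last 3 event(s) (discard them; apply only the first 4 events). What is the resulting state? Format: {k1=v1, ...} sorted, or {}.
Answer: {b=9, d=36}

Derivation:
Keep first 4 events (discard last 3):
  after event 1 (t=7: INC b by 8): {b=8}
  after event 2 (t=15: SET b = 9): {b=9}
  after event 3 (t=19: DEC d by 15): {b=9, d=-15}
  after event 4 (t=21: SET d = 36): {b=9, d=36}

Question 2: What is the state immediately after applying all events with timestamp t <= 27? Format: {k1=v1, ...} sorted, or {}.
Apply events with t <= 27 (6 events):
  after event 1 (t=7: INC b by 8): {b=8}
  after event 2 (t=15: SET b = 9): {b=9}
  after event 3 (t=19: DEC d by 15): {b=9, d=-15}
  after event 4 (t=21: SET d = 36): {b=9, d=36}
  after event 5 (t=25: INC d by 13): {b=9, d=49}
  after event 6 (t=27: SET c = -5): {b=9, c=-5, d=49}

Answer: {b=9, c=-5, d=49}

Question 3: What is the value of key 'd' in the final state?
Track key 'd' through all 7 events:
  event 1 (t=7: INC b by 8): d unchanged
  event 2 (t=15: SET b = 9): d unchanged
  event 3 (t=19: DEC d by 15): d (absent) -> -15
  event 4 (t=21: SET d = 36): d -15 -> 36
  event 5 (t=25: INC d by 13): d 36 -> 49
  event 6 (t=27: SET c = -5): d unchanged
  event 7 (t=28: DEL c): d unchanged
Final: d = 49

Answer: 49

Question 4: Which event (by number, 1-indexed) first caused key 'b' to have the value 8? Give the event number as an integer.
Answer: 1

Derivation:
Looking for first event where b becomes 8:
  event 1: b (absent) -> 8  <-- first match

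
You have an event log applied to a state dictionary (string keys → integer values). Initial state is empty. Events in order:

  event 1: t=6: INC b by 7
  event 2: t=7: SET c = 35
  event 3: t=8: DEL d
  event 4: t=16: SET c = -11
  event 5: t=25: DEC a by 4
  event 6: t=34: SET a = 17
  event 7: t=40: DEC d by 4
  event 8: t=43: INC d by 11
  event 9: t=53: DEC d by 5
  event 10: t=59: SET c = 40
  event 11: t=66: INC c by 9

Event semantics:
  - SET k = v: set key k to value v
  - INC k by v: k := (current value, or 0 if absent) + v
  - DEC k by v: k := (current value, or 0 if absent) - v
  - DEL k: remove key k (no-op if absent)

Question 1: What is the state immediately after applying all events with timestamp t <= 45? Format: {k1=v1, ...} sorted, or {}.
Apply events with t <= 45 (8 events):
  after event 1 (t=6: INC b by 7): {b=7}
  after event 2 (t=7: SET c = 35): {b=7, c=35}
  after event 3 (t=8: DEL d): {b=7, c=35}
  after event 4 (t=16: SET c = -11): {b=7, c=-11}
  after event 5 (t=25: DEC a by 4): {a=-4, b=7, c=-11}
  after event 6 (t=34: SET a = 17): {a=17, b=7, c=-11}
  after event 7 (t=40: DEC d by 4): {a=17, b=7, c=-11, d=-4}
  after event 8 (t=43: INC d by 11): {a=17, b=7, c=-11, d=7}

Answer: {a=17, b=7, c=-11, d=7}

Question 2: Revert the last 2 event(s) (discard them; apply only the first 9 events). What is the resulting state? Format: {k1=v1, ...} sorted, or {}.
Keep first 9 events (discard last 2):
  after event 1 (t=6: INC b by 7): {b=7}
  after event 2 (t=7: SET c = 35): {b=7, c=35}
  after event 3 (t=8: DEL d): {b=7, c=35}
  after event 4 (t=16: SET c = -11): {b=7, c=-11}
  after event 5 (t=25: DEC a by 4): {a=-4, b=7, c=-11}
  after event 6 (t=34: SET a = 17): {a=17, b=7, c=-11}
  after event 7 (t=40: DEC d by 4): {a=17, b=7, c=-11, d=-4}
  after event 8 (t=43: INC d by 11): {a=17, b=7, c=-11, d=7}
  after event 9 (t=53: DEC d by 5): {a=17, b=7, c=-11, d=2}

Answer: {a=17, b=7, c=-11, d=2}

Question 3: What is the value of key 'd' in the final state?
Answer: 2

Derivation:
Track key 'd' through all 11 events:
  event 1 (t=6: INC b by 7): d unchanged
  event 2 (t=7: SET c = 35): d unchanged
  event 3 (t=8: DEL d): d (absent) -> (absent)
  event 4 (t=16: SET c = -11): d unchanged
  event 5 (t=25: DEC a by 4): d unchanged
  event 6 (t=34: SET a = 17): d unchanged
  event 7 (t=40: DEC d by 4): d (absent) -> -4
  event 8 (t=43: INC d by 11): d -4 -> 7
  event 9 (t=53: DEC d by 5): d 7 -> 2
  event 10 (t=59: SET c = 40): d unchanged
  event 11 (t=66: INC c by 9): d unchanged
Final: d = 2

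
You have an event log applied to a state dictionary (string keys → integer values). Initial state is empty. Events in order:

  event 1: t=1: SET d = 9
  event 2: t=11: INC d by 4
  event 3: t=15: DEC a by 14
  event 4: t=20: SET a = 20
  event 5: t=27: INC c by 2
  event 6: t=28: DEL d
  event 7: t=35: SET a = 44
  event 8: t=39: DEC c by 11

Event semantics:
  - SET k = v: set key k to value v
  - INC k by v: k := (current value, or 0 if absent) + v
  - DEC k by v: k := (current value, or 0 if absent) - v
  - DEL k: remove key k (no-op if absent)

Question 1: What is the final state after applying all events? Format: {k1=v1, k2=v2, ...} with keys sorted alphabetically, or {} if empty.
Answer: {a=44, c=-9}

Derivation:
  after event 1 (t=1: SET d = 9): {d=9}
  after event 2 (t=11: INC d by 4): {d=13}
  after event 3 (t=15: DEC a by 14): {a=-14, d=13}
  after event 4 (t=20: SET a = 20): {a=20, d=13}
  after event 5 (t=27: INC c by 2): {a=20, c=2, d=13}
  after event 6 (t=28: DEL d): {a=20, c=2}
  after event 7 (t=35: SET a = 44): {a=44, c=2}
  after event 8 (t=39: DEC c by 11): {a=44, c=-9}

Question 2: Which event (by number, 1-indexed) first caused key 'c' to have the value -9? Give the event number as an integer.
Looking for first event where c becomes -9:
  event 5: c = 2
  event 6: c = 2
  event 7: c = 2
  event 8: c 2 -> -9  <-- first match

Answer: 8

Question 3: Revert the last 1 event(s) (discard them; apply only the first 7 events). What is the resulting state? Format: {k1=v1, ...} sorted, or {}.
Answer: {a=44, c=2}

Derivation:
Keep first 7 events (discard last 1):
  after event 1 (t=1: SET d = 9): {d=9}
  after event 2 (t=11: INC d by 4): {d=13}
  after event 3 (t=15: DEC a by 14): {a=-14, d=13}
  after event 4 (t=20: SET a = 20): {a=20, d=13}
  after event 5 (t=27: INC c by 2): {a=20, c=2, d=13}
  after event 6 (t=28: DEL d): {a=20, c=2}
  after event 7 (t=35: SET a = 44): {a=44, c=2}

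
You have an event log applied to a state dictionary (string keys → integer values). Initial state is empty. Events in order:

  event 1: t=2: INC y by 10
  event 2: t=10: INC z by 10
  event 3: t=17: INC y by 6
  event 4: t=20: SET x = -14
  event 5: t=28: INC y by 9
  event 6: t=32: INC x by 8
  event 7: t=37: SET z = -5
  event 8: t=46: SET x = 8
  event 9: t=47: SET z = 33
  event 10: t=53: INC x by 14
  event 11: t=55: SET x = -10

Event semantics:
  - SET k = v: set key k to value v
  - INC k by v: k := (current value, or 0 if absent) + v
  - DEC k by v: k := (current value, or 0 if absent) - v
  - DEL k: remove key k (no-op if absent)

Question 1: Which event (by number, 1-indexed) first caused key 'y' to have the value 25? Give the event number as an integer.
Answer: 5

Derivation:
Looking for first event where y becomes 25:
  event 1: y = 10
  event 2: y = 10
  event 3: y = 16
  event 4: y = 16
  event 5: y 16 -> 25  <-- first match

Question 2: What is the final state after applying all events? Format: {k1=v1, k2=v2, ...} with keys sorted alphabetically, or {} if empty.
  after event 1 (t=2: INC y by 10): {y=10}
  after event 2 (t=10: INC z by 10): {y=10, z=10}
  after event 3 (t=17: INC y by 6): {y=16, z=10}
  after event 4 (t=20: SET x = -14): {x=-14, y=16, z=10}
  after event 5 (t=28: INC y by 9): {x=-14, y=25, z=10}
  after event 6 (t=32: INC x by 8): {x=-6, y=25, z=10}
  after event 7 (t=37: SET z = -5): {x=-6, y=25, z=-5}
  after event 8 (t=46: SET x = 8): {x=8, y=25, z=-5}
  after event 9 (t=47: SET z = 33): {x=8, y=25, z=33}
  after event 10 (t=53: INC x by 14): {x=22, y=25, z=33}
  after event 11 (t=55: SET x = -10): {x=-10, y=25, z=33}

Answer: {x=-10, y=25, z=33}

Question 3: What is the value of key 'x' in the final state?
Answer: -10

Derivation:
Track key 'x' through all 11 events:
  event 1 (t=2: INC y by 10): x unchanged
  event 2 (t=10: INC z by 10): x unchanged
  event 3 (t=17: INC y by 6): x unchanged
  event 4 (t=20: SET x = -14): x (absent) -> -14
  event 5 (t=28: INC y by 9): x unchanged
  event 6 (t=32: INC x by 8): x -14 -> -6
  event 7 (t=37: SET z = -5): x unchanged
  event 8 (t=46: SET x = 8): x -6 -> 8
  event 9 (t=47: SET z = 33): x unchanged
  event 10 (t=53: INC x by 14): x 8 -> 22
  event 11 (t=55: SET x = -10): x 22 -> -10
Final: x = -10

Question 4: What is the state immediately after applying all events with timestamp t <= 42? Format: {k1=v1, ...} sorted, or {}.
Apply events with t <= 42 (7 events):
  after event 1 (t=2: INC y by 10): {y=10}
  after event 2 (t=10: INC z by 10): {y=10, z=10}
  after event 3 (t=17: INC y by 6): {y=16, z=10}
  after event 4 (t=20: SET x = -14): {x=-14, y=16, z=10}
  after event 5 (t=28: INC y by 9): {x=-14, y=25, z=10}
  after event 6 (t=32: INC x by 8): {x=-6, y=25, z=10}
  after event 7 (t=37: SET z = -5): {x=-6, y=25, z=-5}

Answer: {x=-6, y=25, z=-5}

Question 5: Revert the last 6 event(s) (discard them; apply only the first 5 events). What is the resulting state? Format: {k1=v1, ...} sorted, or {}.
Answer: {x=-14, y=25, z=10}

Derivation:
Keep first 5 events (discard last 6):
  after event 1 (t=2: INC y by 10): {y=10}
  after event 2 (t=10: INC z by 10): {y=10, z=10}
  after event 3 (t=17: INC y by 6): {y=16, z=10}
  after event 4 (t=20: SET x = -14): {x=-14, y=16, z=10}
  after event 5 (t=28: INC y by 9): {x=-14, y=25, z=10}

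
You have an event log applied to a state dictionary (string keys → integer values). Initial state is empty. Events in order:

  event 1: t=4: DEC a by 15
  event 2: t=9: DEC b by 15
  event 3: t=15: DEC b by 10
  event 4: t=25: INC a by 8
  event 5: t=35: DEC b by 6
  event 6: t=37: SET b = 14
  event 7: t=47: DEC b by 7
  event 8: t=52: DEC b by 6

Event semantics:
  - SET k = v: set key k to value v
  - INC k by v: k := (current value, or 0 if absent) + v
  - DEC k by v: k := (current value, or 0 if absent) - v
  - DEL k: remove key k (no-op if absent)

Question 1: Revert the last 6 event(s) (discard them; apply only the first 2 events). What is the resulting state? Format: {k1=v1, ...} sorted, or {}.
Keep first 2 events (discard last 6):
  after event 1 (t=4: DEC a by 15): {a=-15}
  after event 2 (t=9: DEC b by 15): {a=-15, b=-15}

Answer: {a=-15, b=-15}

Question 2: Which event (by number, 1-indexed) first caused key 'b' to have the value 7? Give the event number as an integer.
Answer: 7

Derivation:
Looking for first event where b becomes 7:
  event 2: b = -15
  event 3: b = -25
  event 4: b = -25
  event 5: b = -31
  event 6: b = 14
  event 7: b 14 -> 7  <-- first match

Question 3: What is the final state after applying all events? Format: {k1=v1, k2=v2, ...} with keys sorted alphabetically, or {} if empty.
  after event 1 (t=4: DEC a by 15): {a=-15}
  after event 2 (t=9: DEC b by 15): {a=-15, b=-15}
  after event 3 (t=15: DEC b by 10): {a=-15, b=-25}
  after event 4 (t=25: INC a by 8): {a=-7, b=-25}
  after event 5 (t=35: DEC b by 6): {a=-7, b=-31}
  after event 6 (t=37: SET b = 14): {a=-7, b=14}
  after event 7 (t=47: DEC b by 7): {a=-7, b=7}
  after event 8 (t=52: DEC b by 6): {a=-7, b=1}

Answer: {a=-7, b=1}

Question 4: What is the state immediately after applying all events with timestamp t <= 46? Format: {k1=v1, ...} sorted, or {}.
Apply events with t <= 46 (6 events):
  after event 1 (t=4: DEC a by 15): {a=-15}
  after event 2 (t=9: DEC b by 15): {a=-15, b=-15}
  after event 3 (t=15: DEC b by 10): {a=-15, b=-25}
  after event 4 (t=25: INC a by 8): {a=-7, b=-25}
  after event 5 (t=35: DEC b by 6): {a=-7, b=-31}
  after event 6 (t=37: SET b = 14): {a=-7, b=14}

Answer: {a=-7, b=14}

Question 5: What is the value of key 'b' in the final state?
Answer: 1

Derivation:
Track key 'b' through all 8 events:
  event 1 (t=4: DEC a by 15): b unchanged
  event 2 (t=9: DEC b by 15): b (absent) -> -15
  event 3 (t=15: DEC b by 10): b -15 -> -25
  event 4 (t=25: INC a by 8): b unchanged
  event 5 (t=35: DEC b by 6): b -25 -> -31
  event 6 (t=37: SET b = 14): b -31 -> 14
  event 7 (t=47: DEC b by 7): b 14 -> 7
  event 8 (t=52: DEC b by 6): b 7 -> 1
Final: b = 1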